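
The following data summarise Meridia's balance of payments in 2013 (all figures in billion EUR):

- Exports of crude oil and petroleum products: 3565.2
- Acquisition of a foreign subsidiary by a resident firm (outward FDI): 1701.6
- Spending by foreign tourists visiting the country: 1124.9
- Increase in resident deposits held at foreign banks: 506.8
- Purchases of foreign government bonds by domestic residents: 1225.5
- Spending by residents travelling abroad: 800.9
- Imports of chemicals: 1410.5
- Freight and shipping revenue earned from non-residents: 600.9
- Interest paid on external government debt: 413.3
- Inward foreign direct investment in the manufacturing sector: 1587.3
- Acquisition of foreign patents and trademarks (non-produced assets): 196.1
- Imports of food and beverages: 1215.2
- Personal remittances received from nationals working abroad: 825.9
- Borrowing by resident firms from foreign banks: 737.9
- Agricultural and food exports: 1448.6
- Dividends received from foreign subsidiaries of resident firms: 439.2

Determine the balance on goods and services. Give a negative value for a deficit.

Goods: -1215.2 + 3565.2 - 1410.5 + 1448.6 = 2388.1
Services: 1124.9 + 600.9 - 800.9 = 924.9
Trade balance = 2388.1 + 924.9 = 3313.0
(Excluded from the trade balance — financial account: acquisition of a foreign subsidiary by a resident firm (outward FDI) 1701.6, increase in resident deposits held at foreign banks 506.8, purchases of foreign government bonds by domestic residents 1225.5, inward foreign direct investment in the manufacturing sector 1587.3, borrowing by resident firms from foreign banks 737.9; primary income: interest paid on external government debt 413.3, dividends received from foreign subsidiaries of resident firms 439.2; capital account: acquisition of foreign patents and trademarks (non-produced assets) 196.1; secondary income: personal remittances received from nationals working abroad 825.9.)

3313.0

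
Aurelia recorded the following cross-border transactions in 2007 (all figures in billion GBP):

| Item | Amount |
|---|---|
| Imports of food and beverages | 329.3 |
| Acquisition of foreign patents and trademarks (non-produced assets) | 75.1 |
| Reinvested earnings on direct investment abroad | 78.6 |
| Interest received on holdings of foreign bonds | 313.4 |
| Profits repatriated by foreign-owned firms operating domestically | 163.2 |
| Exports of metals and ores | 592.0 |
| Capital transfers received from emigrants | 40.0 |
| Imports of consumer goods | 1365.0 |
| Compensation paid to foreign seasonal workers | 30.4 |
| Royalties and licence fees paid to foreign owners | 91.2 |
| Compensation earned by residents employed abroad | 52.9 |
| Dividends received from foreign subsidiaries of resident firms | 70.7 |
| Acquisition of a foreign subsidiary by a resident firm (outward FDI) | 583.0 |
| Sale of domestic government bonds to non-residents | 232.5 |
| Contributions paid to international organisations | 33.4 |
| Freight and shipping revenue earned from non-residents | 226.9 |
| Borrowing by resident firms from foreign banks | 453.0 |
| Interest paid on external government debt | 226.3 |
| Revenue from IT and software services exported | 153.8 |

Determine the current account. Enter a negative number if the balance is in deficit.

-750.5

Goods: -1365.0 + 592.0 - 329.3 = -1102.3
Services: -91.2 + 226.9 + 153.8 = 289.5
Primary income: 70.7 - 30.4 + 52.9 + 78.6 + 313.4 - 163.2 - 226.3 = 95.7
Secondary income: -33.4
Current account = (-1102.3) + 289.5 + 95.7 + (-33.4) = -750.5
(Excluded from the current account — capital account: acquisition of foreign patents and trademarks (non-produced assets) 75.1, capital transfers received from emigrants 40.0; financial account: acquisition of a foreign subsidiary by a resident firm (outward FDI) 583.0, sale of domestic government bonds to non-residents 232.5, borrowing by resident firms from foreign banks 453.0.)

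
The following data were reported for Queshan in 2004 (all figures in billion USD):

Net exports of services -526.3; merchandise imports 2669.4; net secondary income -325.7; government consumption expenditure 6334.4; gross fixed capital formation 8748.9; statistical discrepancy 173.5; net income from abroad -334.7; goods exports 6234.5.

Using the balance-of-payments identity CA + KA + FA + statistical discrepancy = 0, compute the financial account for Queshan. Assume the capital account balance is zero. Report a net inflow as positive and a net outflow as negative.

Goods balance = 6234.5 - 2669.4 = 3565.1
Services balance = -526.3
Trade balance (goods + services) = 3565.1 + (-526.3) = 3038.8
Net primary income = -334.7
Net secondary income = -325.7
Current account = 3038.8 + (-334.7) + (-325.7) = 2378.4
Financial account = -(2378.4 + 173.5) = -2551.9

-2551.9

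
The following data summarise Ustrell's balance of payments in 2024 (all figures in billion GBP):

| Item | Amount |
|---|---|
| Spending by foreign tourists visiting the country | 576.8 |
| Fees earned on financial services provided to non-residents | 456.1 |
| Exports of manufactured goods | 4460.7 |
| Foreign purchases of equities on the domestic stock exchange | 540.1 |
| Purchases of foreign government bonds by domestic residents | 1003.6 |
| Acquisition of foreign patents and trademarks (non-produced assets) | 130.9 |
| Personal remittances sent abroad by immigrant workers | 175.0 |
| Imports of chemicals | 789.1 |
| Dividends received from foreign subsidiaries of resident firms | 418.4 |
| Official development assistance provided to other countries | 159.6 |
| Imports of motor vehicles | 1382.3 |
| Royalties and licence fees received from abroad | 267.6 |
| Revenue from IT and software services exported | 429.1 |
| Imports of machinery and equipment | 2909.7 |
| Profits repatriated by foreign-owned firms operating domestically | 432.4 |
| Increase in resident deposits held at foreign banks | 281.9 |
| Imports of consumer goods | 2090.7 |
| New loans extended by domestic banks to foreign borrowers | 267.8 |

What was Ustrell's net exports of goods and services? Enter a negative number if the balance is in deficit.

Goods: -2909.7 - 789.1 + 4460.7 - 1382.3 - 2090.7 = -2711.1
Services: 576.8 + 456.1 + 429.1 + 267.6 = 1729.6
Trade balance = -2711.1 + 1729.6 = -981.5
(Excluded from the trade balance — financial account: foreign purchases of equities on the domestic stock exchange 540.1, purchases of foreign government bonds by domestic residents 1003.6, increase in resident deposits held at foreign banks 281.9, new loans extended by domestic banks to foreign borrowers 267.8; capital account: acquisition of foreign patents and trademarks (non-produced assets) 130.9; secondary income: personal remittances sent abroad by immigrant workers 175.0, official development assistance provided to other countries 159.6; primary income: dividends received from foreign subsidiaries of resident firms 418.4, profits repatriated by foreign-owned firms operating domestically 432.4.)

-981.5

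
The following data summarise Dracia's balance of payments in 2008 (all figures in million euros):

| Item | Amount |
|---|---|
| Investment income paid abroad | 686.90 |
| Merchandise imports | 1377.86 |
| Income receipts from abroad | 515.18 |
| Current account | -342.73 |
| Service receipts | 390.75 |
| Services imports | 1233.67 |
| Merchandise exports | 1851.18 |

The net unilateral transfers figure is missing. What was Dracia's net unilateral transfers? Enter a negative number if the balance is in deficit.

Current account = goods balance + services balance + net primary income + net secondary income
Sum of the known components = -541.32
Net unilateral transfers = CA - (known components) = -342.73 - (-541.32) = 198.59

198.59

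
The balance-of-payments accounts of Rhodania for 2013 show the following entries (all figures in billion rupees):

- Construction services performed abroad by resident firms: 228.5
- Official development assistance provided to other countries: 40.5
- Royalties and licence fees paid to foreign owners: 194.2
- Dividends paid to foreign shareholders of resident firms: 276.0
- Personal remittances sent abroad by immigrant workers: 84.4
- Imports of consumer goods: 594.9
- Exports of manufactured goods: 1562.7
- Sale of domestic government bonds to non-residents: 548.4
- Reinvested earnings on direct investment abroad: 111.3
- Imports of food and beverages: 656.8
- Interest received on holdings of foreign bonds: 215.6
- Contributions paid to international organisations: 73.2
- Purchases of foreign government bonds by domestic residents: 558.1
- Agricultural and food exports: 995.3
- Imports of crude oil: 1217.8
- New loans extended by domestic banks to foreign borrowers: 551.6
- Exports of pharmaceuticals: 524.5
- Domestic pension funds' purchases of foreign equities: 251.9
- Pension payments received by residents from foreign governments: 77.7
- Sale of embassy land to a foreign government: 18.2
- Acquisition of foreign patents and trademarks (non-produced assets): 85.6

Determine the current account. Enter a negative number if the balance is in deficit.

Goods: -594.9 + 1562.7 + 524.5 + 995.3 - 1217.8 - 656.8 = 613.0
Services: 228.5 - 194.2 = 34.3
Primary income: -276.0 + 111.3 + 215.6 = 50.9
Secondary income: -40.5 + 77.7 - 84.4 - 73.2 = -120.4
Current account = 613.0 + 34.3 + 50.9 + (-120.4) = 577.8
(Excluded from the current account — financial account: sale of domestic government bonds to non-residents 548.4, purchases of foreign government bonds by domestic residents 558.1, new loans extended by domestic banks to foreign borrowers 551.6, domestic pension funds' purchases of foreign equities 251.9; capital account: sale of embassy land to a foreign government 18.2, acquisition of foreign patents and trademarks (non-produced assets) 85.6.)

577.8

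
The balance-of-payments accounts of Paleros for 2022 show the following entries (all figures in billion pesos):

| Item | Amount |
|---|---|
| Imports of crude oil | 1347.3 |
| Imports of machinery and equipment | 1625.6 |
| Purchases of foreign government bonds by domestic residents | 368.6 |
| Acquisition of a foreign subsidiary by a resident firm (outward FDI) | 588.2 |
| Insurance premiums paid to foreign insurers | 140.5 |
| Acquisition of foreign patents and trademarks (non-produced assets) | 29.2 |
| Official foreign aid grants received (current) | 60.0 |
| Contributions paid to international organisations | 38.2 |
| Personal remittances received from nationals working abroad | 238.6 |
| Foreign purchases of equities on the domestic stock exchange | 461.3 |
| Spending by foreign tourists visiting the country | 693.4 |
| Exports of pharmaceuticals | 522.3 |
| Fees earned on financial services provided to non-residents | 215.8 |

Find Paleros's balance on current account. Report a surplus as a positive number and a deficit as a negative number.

Goods: -1347.3 - 1625.6 + 522.3 = -2450.6
Services: 215.8 - 140.5 + 693.4 = 768.7
Secondary income: 238.6 + 60.0 - 38.2 = 260.4
Current account = (-2450.6) + 768.7 + 260.4 = -1421.5
(Excluded from the current account — financial account: purchases of foreign government bonds by domestic residents 368.6, acquisition of a foreign subsidiary by a resident firm (outward FDI) 588.2, foreign purchases of equities on the domestic stock exchange 461.3; capital account: acquisition of foreign patents and trademarks (non-produced assets) 29.2.)

-1421.5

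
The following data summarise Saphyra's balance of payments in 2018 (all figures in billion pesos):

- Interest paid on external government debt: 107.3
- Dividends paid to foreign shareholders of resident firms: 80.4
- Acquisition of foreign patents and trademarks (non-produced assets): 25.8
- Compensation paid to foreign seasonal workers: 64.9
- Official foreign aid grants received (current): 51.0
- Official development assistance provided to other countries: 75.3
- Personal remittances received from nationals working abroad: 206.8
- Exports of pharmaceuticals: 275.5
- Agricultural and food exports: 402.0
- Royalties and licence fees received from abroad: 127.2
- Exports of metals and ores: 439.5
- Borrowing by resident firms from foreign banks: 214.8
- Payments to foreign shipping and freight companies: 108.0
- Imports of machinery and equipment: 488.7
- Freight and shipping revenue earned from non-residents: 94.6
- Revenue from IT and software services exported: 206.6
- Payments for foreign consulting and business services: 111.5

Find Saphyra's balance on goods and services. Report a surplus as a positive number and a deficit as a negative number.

Goods: 439.5 - 488.7 + 275.5 + 402.0 = 628.3
Services: 206.6 + 94.6 - 108.0 - 111.5 + 127.2 = 208.9
Trade balance = 628.3 + 208.9 = 837.2
(Excluded from the trade balance — primary income: interest paid on external government debt 107.3, dividends paid to foreign shareholders of resident firms 80.4, compensation paid to foreign seasonal workers 64.9; capital account: acquisition of foreign patents and trademarks (non-produced assets) 25.8; secondary income: official foreign aid grants received (current) 51.0, official development assistance provided to other countries 75.3, personal remittances received from nationals working abroad 206.8; financial account: borrowing by resident firms from foreign banks 214.8.)

837.2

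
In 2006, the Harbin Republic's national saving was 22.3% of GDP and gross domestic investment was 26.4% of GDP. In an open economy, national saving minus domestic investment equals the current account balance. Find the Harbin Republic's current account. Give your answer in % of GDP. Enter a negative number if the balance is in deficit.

CA = S - I = 22.3 - 26.4 = -4.1

-4.1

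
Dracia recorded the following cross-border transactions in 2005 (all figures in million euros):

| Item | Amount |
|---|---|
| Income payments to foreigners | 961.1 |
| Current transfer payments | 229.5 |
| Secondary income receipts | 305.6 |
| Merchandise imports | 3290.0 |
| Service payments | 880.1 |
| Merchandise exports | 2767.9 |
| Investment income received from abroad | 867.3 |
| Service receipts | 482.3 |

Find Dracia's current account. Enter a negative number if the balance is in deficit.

Goods balance = 2767.9 - 3290.0 = -522.1
Services balance = 482.3 - 880.1 = -397.8
Trade balance (goods + services) = -522.1 + (-397.8) = -919.9
Net primary income = 867.3 - 961.1 = -93.8
Net secondary income = 305.6 - 229.5 = 76.1
Current account = -919.9 + (-93.8) + 76.1 = -937.6

-937.6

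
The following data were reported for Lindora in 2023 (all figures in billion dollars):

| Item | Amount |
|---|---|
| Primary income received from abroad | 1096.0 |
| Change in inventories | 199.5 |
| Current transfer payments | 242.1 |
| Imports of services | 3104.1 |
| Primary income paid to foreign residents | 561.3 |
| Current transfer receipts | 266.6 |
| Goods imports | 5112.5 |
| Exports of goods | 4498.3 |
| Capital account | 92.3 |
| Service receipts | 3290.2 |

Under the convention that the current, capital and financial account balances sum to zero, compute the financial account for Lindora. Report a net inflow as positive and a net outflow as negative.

Goods balance = 4498.3 - 5112.5 = -614.2
Services balance = 3290.2 - 3104.1 = 186.1
Trade balance (goods + services) = -614.2 + 186.1 = -428.1
Net primary income = 1096.0 - 561.3 = 534.7
Net secondary income = 266.6 - 242.1 = 24.5
Current account = -428.1 + 534.7 + 24.5 = 131.1
Financial account = -(131.1 + 92.3) = -223.4

-223.4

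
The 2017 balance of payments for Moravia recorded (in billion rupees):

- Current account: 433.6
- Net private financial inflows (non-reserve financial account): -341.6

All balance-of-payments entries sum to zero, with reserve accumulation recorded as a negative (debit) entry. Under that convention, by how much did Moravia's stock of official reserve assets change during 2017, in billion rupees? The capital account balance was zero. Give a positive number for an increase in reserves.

92.0

Official reserve transactions balance = -(433.6 + (-341.6)) = -92.0
An accumulation of reserves is recorded as a debit (negative entry), so the change in the stock of reserves is the negative of that balance.
Change in official reserves = -(-92.0) = 92.0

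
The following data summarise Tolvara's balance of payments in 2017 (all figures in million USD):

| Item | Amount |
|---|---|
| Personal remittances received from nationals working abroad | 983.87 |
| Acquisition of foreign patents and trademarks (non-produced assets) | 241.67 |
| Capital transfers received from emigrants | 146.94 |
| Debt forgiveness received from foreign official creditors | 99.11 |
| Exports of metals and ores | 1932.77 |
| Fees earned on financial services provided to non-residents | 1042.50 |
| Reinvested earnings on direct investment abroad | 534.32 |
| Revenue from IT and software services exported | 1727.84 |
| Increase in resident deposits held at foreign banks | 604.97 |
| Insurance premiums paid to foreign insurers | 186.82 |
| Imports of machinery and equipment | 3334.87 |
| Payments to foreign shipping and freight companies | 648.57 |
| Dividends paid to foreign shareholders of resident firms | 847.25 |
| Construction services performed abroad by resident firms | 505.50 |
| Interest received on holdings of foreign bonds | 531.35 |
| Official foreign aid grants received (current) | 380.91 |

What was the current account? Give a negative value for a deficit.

Goods: 1932.77 - 3334.87 = -1402.10
Services: 1727.84 - 186.82 + 1042.50 - 648.57 + 505.50 = 2440.45
Primary income: -847.25 + 531.35 + 534.32 = 218.42
Secondary income: 380.91 + 983.87 = 1364.78
Current account = (-1402.10) + 2440.45 + 218.42 + 1364.78 = 2621.55
(Excluded from the current account — capital account: acquisition of foreign patents and trademarks (non-produced assets) 241.67, capital transfers received from emigrants 146.94, debt forgiveness received from foreign official creditors 99.11; financial account: increase in resident deposits held at foreign banks 604.97.)

2621.55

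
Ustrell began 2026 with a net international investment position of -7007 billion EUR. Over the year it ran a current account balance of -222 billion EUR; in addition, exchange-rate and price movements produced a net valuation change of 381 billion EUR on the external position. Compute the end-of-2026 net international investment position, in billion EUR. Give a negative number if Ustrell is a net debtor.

Change in NIIP = current account + net valuation change = -222 + 381 = 159
End-of-year NIIP = -7007 + 159 = -6848

-6848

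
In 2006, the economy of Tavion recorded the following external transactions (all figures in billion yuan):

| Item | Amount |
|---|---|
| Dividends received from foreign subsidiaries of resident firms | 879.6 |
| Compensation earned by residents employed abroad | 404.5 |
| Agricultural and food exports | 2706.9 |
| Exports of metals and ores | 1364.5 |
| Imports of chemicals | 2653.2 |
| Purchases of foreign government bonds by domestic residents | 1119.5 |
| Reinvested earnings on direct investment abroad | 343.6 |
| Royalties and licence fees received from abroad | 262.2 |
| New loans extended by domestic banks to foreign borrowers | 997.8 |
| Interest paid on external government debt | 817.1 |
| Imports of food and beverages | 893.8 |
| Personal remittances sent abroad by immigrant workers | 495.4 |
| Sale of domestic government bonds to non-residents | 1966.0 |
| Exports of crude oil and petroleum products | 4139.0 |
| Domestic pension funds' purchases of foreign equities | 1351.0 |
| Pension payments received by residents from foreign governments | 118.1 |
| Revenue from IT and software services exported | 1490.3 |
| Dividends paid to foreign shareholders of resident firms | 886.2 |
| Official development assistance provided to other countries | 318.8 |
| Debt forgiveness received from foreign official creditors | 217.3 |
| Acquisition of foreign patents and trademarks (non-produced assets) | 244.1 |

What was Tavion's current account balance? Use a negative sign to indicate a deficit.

5644.2

Goods: 4139.0 + 1364.5 + 2706.9 - 2653.2 - 893.8 = 4663.4
Services: 1490.3 + 262.2 = 1752.5
Primary income: 343.6 - 886.2 + 879.6 + 404.5 - 817.1 = -75.6
Secondary income: -318.8 - 495.4 + 118.1 = -696.1
Current account = 4663.4 + 1752.5 + (-75.6) + (-696.1) = 5644.2
(Excluded from the current account — financial account: purchases of foreign government bonds by domestic residents 1119.5, new loans extended by domestic banks to foreign borrowers 997.8, sale of domestic government bonds to non-residents 1966.0, domestic pension funds' purchases of foreign equities 1351.0; capital account: debt forgiveness received from foreign official creditors 217.3, acquisition of foreign patents and trademarks (non-produced assets) 244.1.)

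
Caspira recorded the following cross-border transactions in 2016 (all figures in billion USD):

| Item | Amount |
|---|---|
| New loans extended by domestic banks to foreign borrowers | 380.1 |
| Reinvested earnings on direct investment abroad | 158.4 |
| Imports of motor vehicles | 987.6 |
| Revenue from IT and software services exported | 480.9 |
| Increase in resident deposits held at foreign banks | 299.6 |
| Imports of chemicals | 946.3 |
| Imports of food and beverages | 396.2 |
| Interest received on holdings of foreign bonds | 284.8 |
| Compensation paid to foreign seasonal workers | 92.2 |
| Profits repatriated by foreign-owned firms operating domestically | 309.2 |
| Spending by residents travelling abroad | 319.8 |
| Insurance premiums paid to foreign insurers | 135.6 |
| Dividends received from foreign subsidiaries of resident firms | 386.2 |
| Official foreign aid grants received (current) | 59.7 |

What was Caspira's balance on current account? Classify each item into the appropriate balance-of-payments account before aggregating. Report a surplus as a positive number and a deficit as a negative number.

Goods: -396.2 - 946.3 - 987.6 = -2330.1
Services: -135.6 + 480.9 - 319.8 = 25.5
Primary income: 284.8 - 309.2 - 92.2 + 386.2 + 158.4 = 428.0
Secondary income: 59.7
Current account = (-2330.1) + 25.5 + 428.0 + 59.7 = -1816.9
(Excluded from the current account — financial account: new loans extended by domestic banks to foreign borrowers 380.1, increase in resident deposits held at foreign banks 299.6.)

-1816.9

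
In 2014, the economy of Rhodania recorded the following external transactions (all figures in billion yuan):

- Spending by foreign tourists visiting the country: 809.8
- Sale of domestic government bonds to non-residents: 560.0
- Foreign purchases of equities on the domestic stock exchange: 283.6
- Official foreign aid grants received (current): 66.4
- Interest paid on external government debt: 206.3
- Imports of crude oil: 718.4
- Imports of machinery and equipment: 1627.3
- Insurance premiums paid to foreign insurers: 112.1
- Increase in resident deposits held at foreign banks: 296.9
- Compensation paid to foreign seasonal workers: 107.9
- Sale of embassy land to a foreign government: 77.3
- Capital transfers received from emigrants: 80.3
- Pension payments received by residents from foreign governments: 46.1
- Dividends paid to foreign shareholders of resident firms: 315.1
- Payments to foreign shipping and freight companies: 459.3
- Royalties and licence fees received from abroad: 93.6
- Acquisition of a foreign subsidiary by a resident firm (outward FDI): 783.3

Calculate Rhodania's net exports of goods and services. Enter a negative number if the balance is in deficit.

Goods: -718.4 - 1627.3 = -2345.7
Services: 809.8 - 459.3 - 112.1 + 93.6 = 332.0
Trade balance = -2345.7 + 332.0 = -2013.7
(Excluded from the trade balance — financial account: sale of domestic government bonds to non-residents 560.0, foreign purchases of equities on the domestic stock exchange 283.6, increase in resident deposits held at foreign banks 296.9, acquisition of a foreign subsidiary by a resident firm (outward FDI) 783.3; secondary income: official foreign aid grants received (current) 66.4, pension payments received by residents from foreign governments 46.1; primary income: interest paid on external government debt 206.3, compensation paid to foreign seasonal workers 107.9, dividends paid to foreign shareholders of resident firms 315.1; capital account: sale of embassy land to a foreign government 77.3, capital transfers received from emigrants 80.3.)

-2013.7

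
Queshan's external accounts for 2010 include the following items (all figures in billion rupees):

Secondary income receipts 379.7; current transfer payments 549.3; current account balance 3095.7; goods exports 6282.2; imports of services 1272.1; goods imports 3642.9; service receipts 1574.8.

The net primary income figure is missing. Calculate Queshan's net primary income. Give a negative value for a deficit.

Current account = goods balance + services balance + net primary income + net secondary income
Sum of the known components = 2772.4
Net primary income = CA - (known components) = 3095.7 - 2772.4 = 323.3

323.3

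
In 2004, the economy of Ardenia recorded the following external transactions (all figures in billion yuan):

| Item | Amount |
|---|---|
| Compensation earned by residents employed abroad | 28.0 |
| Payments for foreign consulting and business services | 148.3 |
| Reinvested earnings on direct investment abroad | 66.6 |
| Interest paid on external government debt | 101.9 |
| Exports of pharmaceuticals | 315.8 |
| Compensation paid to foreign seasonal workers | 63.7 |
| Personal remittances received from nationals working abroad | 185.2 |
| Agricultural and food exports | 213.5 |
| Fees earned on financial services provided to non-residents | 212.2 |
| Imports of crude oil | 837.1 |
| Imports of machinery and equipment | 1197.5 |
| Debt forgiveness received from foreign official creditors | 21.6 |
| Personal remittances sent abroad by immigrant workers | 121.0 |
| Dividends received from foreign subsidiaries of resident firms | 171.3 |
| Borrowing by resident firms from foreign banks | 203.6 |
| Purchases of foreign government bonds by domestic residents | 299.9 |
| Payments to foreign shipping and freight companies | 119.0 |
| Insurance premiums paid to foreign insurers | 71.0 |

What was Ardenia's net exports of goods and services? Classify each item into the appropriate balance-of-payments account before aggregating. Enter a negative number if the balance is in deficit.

-1631.4

Goods: 213.5 - 837.1 - 1197.5 + 315.8 = -1505.3
Services: -71.0 - 119.0 - 148.3 + 212.2 = -126.1
Trade balance = -1505.3 + (-126.1) = -1631.4
(Excluded from the trade balance — primary income: compensation earned by residents employed abroad 28.0, reinvested earnings on direct investment abroad 66.6, interest paid on external government debt 101.9, compensation paid to foreign seasonal workers 63.7, dividends received from foreign subsidiaries of resident firms 171.3; secondary income: personal remittances received from nationals working abroad 185.2, personal remittances sent abroad by immigrant workers 121.0; capital account: debt forgiveness received from foreign official creditors 21.6; financial account: borrowing by resident firms from foreign banks 203.6, purchases of foreign government bonds by domestic residents 299.9.)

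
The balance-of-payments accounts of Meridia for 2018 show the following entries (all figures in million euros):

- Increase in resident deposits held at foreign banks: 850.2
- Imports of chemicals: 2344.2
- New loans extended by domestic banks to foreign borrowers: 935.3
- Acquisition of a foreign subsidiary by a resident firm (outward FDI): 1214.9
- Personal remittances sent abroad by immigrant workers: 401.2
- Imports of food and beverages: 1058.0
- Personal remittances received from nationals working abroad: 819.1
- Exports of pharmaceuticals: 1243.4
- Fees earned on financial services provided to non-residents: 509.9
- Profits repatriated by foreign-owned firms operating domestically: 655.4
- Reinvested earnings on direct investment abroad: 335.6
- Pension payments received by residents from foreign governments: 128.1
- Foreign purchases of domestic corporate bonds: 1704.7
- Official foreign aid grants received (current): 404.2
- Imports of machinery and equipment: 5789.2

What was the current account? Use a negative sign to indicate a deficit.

Goods: -5789.2 - 2344.2 - 1058.0 + 1243.4 = -7948.0
Services: 509.9
Primary income: -655.4 + 335.6 = -319.8
Secondary income: 819.1 + 404.2 + 128.1 - 401.2 = 950.2
Current account = (-7948.0) + 509.9 + (-319.8) + 950.2 = -6807.7
(Excluded from the current account — financial account: increase in resident deposits held at foreign banks 850.2, new loans extended by domestic banks to foreign borrowers 935.3, acquisition of a foreign subsidiary by a resident firm (outward FDI) 1214.9, foreign purchases of domestic corporate bonds 1704.7.)

-6807.7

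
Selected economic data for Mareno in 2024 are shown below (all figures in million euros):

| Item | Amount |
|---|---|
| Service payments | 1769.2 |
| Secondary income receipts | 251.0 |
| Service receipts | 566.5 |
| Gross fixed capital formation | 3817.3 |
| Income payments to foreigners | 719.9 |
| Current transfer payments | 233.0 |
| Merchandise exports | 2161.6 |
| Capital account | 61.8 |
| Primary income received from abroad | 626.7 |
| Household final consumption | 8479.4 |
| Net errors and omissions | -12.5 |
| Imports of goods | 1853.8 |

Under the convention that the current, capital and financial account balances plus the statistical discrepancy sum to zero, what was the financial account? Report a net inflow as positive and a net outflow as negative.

920.8

Goods balance = 2161.6 - 1853.8 = 307.8
Services balance = 566.5 - 1769.2 = -1202.7
Trade balance (goods + services) = 307.8 + (-1202.7) = -894.9
Net primary income = 626.7 - 719.9 = -93.2
Net secondary income = 251.0 - 233.0 = 18.0
Current account = -894.9 + (-93.2) + 18.0 = -970.1
Financial account = -(-970.1 + 61.8 + (-12.5)) = 920.8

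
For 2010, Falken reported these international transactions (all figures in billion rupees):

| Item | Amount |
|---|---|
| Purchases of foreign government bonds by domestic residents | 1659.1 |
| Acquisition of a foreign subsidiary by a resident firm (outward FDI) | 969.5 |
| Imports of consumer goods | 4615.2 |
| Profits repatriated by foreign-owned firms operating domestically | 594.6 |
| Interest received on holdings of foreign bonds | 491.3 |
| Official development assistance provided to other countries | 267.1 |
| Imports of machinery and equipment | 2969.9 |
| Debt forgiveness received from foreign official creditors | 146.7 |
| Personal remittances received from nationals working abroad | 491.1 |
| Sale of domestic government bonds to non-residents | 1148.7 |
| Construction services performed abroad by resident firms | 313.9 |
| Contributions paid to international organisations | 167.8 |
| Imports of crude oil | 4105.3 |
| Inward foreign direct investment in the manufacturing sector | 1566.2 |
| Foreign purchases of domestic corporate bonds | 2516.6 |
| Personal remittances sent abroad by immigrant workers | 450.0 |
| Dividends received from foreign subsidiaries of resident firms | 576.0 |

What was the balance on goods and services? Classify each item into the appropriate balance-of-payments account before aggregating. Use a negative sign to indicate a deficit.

Goods: -2969.9 - 4615.2 - 4105.3 = -11690.4
Services: 313.9
Trade balance = -11690.4 + 313.9 = -11376.5
(Excluded from the trade balance — financial account: purchases of foreign government bonds by domestic residents 1659.1, acquisition of a foreign subsidiary by a resident firm (outward FDI) 969.5, sale of domestic government bonds to non-residents 1148.7, inward foreign direct investment in the manufacturing sector 1566.2, foreign purchases of domestic corporate bonds 2516.6; primary income: profits repatriated by foreign-owned firms operating domestically 594.6, interest received on holdings of foreign bonds 491.3, dividends received from foreign subsidiaries of resident firms 576.0; secondary income: official development assistance provided to other countries 267.1, personal remittances received from nationals working abroad 491.1, contributions paid to international organisations 167.8, personal remittances sent abroad by immigrant workers 450.0; capital account: debt forgiveness received from foreign official creditors 146.7.)

-11376.5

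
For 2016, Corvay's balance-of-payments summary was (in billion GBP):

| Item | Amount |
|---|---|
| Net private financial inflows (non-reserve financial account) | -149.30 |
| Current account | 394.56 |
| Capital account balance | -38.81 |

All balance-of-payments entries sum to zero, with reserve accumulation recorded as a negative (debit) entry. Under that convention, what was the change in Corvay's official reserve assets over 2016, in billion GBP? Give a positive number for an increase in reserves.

206.45

Official reserve transactions balance = -(394.56 + (-38.81) + (-149.30)) = -206.45
An accumulation of reserves is recorded as a debit (negative entry), so the change in the stock of reserves is the negative of that balance.
Change in official reserves = -(-206.45) = 206.45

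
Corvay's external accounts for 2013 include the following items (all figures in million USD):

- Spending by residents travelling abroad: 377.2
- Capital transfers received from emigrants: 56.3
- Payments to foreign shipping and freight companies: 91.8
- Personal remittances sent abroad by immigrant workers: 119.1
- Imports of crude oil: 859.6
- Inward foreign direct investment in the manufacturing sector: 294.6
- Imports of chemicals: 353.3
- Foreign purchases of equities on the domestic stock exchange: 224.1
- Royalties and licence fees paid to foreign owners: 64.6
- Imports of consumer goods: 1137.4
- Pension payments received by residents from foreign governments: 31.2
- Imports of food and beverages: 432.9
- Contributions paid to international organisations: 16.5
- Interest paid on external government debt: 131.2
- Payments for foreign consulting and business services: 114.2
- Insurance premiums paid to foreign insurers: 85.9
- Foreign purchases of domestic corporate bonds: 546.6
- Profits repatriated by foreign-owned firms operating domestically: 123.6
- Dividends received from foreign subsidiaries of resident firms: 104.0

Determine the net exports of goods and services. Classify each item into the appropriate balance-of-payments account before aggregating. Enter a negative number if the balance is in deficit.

-3516.9

Goods: -353.3 - 432.9 - 859.6 - 1137.4 = -2783.2
Services: -64.6 - 85.9 - 114.2 - 377.2 - 91.8 = -733.7
Trade balance = -2783.2 + (-733.7) = -3516.9
(Excluded from the trade balance — capital account: capital transfers received from emigrants 56.3; secondary income: personal remittances sent abroad by immigrant workers 119.1, pension payments received by residents from foreign governments 31.2, contributions paid to international organisations 16.5; financial account: inward foreign direct investment in the manufacturing sector 294.6, foreign purchases of equities on the domestic stock exchange 224.1, foreign purchases of domestic corporate bonds 546.6; primary income: interest paid on external government debt 131.2, profits repatriated by foreign-owned firms operating domestically 123.6, dividends received from foreign subsidiaries of resident firms 104.0.)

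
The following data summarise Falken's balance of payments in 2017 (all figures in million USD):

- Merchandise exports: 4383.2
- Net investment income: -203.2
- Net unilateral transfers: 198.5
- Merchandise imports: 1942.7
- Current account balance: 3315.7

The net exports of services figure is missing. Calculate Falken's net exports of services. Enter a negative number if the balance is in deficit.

Current account = goods balance + services balance + net primary income + net secondary income
Sum of the known components = 2435.8
Net exports of services = CA - (known components) = 3315.7 - 2435.8 = 879.9

879.9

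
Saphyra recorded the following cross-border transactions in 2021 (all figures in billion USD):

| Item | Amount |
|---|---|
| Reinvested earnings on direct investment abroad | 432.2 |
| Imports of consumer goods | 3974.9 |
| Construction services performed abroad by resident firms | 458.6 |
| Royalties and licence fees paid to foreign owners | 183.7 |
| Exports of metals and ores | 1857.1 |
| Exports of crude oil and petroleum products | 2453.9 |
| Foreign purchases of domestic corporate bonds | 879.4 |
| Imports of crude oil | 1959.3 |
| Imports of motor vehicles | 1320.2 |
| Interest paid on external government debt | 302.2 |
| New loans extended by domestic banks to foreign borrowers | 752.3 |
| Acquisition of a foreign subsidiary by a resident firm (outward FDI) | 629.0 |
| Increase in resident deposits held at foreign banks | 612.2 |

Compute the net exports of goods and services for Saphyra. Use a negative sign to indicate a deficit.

-2668.5

Goods: 1857.1 - 1320.2 - 3974.9 + 2453.9 - 1959.3 = -2943.4
Services: 458.6 - 183.7 = 274.9
Trade balance = -2943.4 + 274.9 = -2668.5
(Excluded from the trade balance — primary income: reinvested earnings on direct investment abroad 432.2, interest paid on external government debt 302.2; financial account: foreign purchases of domestic corporate bonds 879.4, new loans extended by domestic banks to foreign borrowers 752.3, acquisition of a foreign subsidiary by a resident firm (outward FDI) 629.0, increase in resident deposits held at foreign banks 612.2.)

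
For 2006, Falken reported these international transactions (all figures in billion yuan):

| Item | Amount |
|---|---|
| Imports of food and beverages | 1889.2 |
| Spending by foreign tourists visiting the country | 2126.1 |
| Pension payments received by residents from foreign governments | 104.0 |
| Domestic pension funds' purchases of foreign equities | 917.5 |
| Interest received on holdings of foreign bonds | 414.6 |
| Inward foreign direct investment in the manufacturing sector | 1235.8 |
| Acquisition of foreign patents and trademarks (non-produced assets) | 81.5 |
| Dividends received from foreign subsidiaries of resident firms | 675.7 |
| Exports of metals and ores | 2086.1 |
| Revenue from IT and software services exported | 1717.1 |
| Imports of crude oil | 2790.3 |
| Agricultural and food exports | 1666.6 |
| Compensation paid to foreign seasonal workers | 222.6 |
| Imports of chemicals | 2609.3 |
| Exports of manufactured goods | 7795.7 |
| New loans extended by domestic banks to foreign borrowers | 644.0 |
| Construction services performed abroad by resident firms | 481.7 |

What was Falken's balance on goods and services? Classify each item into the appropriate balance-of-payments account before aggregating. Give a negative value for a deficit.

8584.5

Goods: 1666.6 - 2790.3 + 2086.1 - 1889.2 - 2609.3 + 7795.7 = 4259.6
Services: 1717.1 + 481.7 + 2126.1 = 4324.9
Trade balance = 4259.6 + 4324.9 = 8584.5
(Excluded from the trade balance — secondary income: pension payments received by residents from foreign governments 104.0; financial account: domestic pension funds' purchases of foreign equities 917.5, inward foreign direct investment in the manufacturing sector 1235.8, new loans extended by domestic banks to foreign borrowers 644.0; primary income: interest received on holdings of foreign bonds 414.6, dividends received from foreign subsidiaries of resident firms 675.7, compensation paid to foreign seasonal workers 222.6; capital account: acquisition of foreign patents and trademarks (non-produced assets) 81.5.)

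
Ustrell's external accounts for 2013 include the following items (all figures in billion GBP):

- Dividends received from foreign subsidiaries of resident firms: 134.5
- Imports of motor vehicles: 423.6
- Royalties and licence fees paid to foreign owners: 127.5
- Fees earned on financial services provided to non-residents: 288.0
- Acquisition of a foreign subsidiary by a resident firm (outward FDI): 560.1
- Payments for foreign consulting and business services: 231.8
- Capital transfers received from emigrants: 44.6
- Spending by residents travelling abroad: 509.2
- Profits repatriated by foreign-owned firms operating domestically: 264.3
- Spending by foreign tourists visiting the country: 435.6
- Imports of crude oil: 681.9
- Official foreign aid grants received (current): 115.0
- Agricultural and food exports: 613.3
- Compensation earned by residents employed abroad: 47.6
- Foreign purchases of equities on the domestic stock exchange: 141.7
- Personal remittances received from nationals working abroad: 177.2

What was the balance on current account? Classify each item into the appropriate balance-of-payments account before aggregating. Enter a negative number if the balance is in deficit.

-427.1

Goods: -423.6 - 681.9 + 613.3 = -492.2
Services: -127.5 + 435.6 + 288.0 - 509.2 - 231.8 = -144.9
Primary income: -264.3 + 134.5 + 47.6 = -82.2
Secondary income: 115.0 + 177.2 = 292.2
Current account = (-492.2) + (-144.9) + (-82.2) + 292.2 = -427.1
(Excluded from the current account — financial account: acquisition of a foreign subsidiary by a resident firm (outward FDI) 560.1, foreign purchases of equities on the domestic stock exchange 141.7; capital account: capital transfers received from emigrants 44.6.)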